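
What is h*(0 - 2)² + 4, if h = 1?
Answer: 8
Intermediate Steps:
h*(0 - 2)² + 4 = 1*(0 - 2)² + 4 = 1*(-2)² + 4 = 1*4 + 4 = 4 + 4 = 8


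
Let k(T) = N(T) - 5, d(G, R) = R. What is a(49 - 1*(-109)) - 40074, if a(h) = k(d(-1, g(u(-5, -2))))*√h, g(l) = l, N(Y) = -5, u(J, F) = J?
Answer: -40074 - 10*√158 ≈ -40200.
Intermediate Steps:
k(T) = -10 (k(T) = -5 - 5 = -10)
a(h) = -10*√h
a(49 - 1*(-109)) - 40074 = -10*√(49 - 1*(-109)) - 40074 = -10*√(49 + 109) - 40074 = -10*√158 - 40074 = -40074 - 10*√158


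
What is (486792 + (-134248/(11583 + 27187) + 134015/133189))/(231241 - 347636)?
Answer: -179546673936317/42930944986025 ≈ -4.1822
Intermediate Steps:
(486792 + (-134248/(11583 + 27187) + 134015/133189))/(231241 - 347636) = (486792 + (-134248/38770 + 134015*(1/133189)))/(-116395) = (486792 + (-134248*1/38770 + 19145/19027))*(-1/116395) = (486792 + (-67124/19385 + 19145/19027))*(-1/116395) = (486792 - 906042523/368838395)*(-1/116395) = (179546673936317/368838395)*(-1/116395) = -179546673936317/42930944986025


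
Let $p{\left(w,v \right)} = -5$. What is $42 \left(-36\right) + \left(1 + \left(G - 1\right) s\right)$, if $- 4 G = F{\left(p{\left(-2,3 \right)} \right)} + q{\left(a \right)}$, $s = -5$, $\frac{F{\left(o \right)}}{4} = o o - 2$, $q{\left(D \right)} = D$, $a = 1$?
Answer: $- \frac{5559}{4} \approx -1389.8$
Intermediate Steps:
$F{\left(o \right)} = -8 + 4 o^{2}$ ($F{\left(o \right)} = 4 \left(o o - 2\right) = 4 \left(o^{2} - 2\right) = 4 \left(-2 + o^{2}\right) = -8 + 4 o^{2}$)
$G = - \frac{93}{4}$ ($G = - \frac{\left(-8 + 4 \left(-5\right)^{2}\right) + 1}{4} = - \frac{\left(-8 + 4 \cdot 25\right) + 1}{4} = - \frac{\left(-8 + 100\right) + 1}{4} = - \frac{92 + 1}{4} = \left(- \frac{1}{4}\right) 93 = - \frac{93}{4} \approx -23.25$)
$42 \left(-36\right) + \left(1 + \left(G - 1\right) s\right) = 42 \left(-36\right) + \left(1 + \left(- \frac{93}{4} - 1\right) \left(-5\right)\right) = -1512 + \left(1 - - \frac{485}{4}\right) = -1512 + \left(1 + \frac{485}{4}\right) = -1512 + \frac{489}{4} = - \frac{5559}{4}$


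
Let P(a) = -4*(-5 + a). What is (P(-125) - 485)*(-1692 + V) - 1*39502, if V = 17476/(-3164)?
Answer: -11177431/113 ≈ -98915.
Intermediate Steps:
V = -4369/791 (V = 17476*(-1/3164) = -4369/791 ≈ -5.5234)
P(a) = 20 - 4*a
(P(-125) - 485)*(-1692 + V) - 1*39502 = ((20 - 4*(-125)) - 485)*(-1692 - 4369/791) - 1*39502 = ((20 + 500) - 485)*(-1342741/791) - 39502 = (520 - 485)*(-1342741/791) - 39502 = 35*(-1342741/791) - 39502 = -6713705/113 - 39502 = -11177431/113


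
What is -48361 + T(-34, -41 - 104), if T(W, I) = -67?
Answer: -48428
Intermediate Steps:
-48361 + T(-34, -41 - 104) = -48361 - 67 = -48428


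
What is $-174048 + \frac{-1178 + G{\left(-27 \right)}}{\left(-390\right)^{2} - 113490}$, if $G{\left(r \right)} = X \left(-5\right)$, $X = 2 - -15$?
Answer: $- \frac{2239998181}{12870} \approx -1.7405 \cdot 10^{5}$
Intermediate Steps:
$X = 17$ ($X = 2 + 15 = 17$)
$G{\left(r \right)} = -85$ ($G{\left(r \right)} = 17 \left(-5\right) = -85$)
$-174048 + \frac{-1178 + G{\left(-27 \right)}}{\left(-390\right)^{2} - 113490} = -174048 + \frac{-1178 - 85}{\left(-390\right)^{2} - 113490} = -174048 - \frac{1263}{152100 - 113490} = -174048 - \frac{1263}{38610} = -174048 - \frac{421}{12870} = - \frac{2239998181}{12870}$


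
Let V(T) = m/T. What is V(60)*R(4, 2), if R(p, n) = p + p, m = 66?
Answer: 44/5 ≈ 8.8000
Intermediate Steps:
R(p, n) = 2*p
V(T) = 66/T
V(60)*R(4, 2) = (66/60)*(2*4) = (66*(1/60))*8 = (11/10)*8 = 44/5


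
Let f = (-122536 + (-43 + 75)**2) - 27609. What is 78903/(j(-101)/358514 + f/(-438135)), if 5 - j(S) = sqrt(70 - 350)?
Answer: 73625421867004640594216970/317601791495830865129 + 1206710293355587835100*I*sqrt(70)/317601791495830865129 ≈ 2.3182e+5 + 31.788*I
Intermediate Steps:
j(S) = 5 - 2*I*sqrt(70) (j(S) = 5 - sqrt(70 - 350) = 5 - sqrt(-280) = 5 - 2*I*sqrt(70))
f = -149121 (f = (-122536 + 32**2) - 27609 = (-122536 + 1024) - 27609 = -121512 - 27609 = -149121)
78903/(j(-101)/358514 + f/(-438135)) = 78903/((5 - 2*I*sqrt(70))/358514 - 149121/(-438135)) = 78903/((5 - 2*I*sqrt(70))*(1/358514) - 149121*(-1/438135)) = 78903/((5/358514 - I*sqrt(70)/179257) + 49707/146045) = 78903/(17821385623/52359177130 - I*sqrt(70)/179257)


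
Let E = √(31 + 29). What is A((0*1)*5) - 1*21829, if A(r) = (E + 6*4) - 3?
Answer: -21808 + 2*√15 ≈ -21800.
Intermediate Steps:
E = 2*√15 (E = √60 = 2*√15 ≈ 7.7460)
A(r) = 21 + 2*√15 (A(r) = (2*√15 + 6*4) - 3 = (2*√15 + 24) - 3 = (24 + 2*√15) - 3 = 21 + 2*√15)
A((0*1)*5) - 1*21829 = (21 + 2*√15) - 1*21829 = (21 + 2*√15) - 21829 = -21808 + 2*√15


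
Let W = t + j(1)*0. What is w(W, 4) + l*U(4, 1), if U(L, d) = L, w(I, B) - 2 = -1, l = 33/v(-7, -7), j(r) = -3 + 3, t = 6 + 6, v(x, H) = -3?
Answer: -43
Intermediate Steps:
t = 12
j(r) = 0
W = 12 (W = 12 + 0*0 = 12 + 0 = 12)
l = -11 (l = 33/(-3) = 33*(-1/3) = -11)
w(I, B) = 1 (w(I, B) = 2 - 1 = 1)
w(W, 4) + l*U(4, 1) = 1 - 11*4 = 1 - 44 = -43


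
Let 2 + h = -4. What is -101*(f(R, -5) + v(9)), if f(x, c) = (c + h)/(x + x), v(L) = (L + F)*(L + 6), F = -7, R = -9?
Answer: -55651/18 ≈ -3091.7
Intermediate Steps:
h = -6 (h = -2 - 4 = -6)
v(L) = (-7 + L)*(6 + L) (v(L) = (L - 7)*(L + 6) = (-7 + L)*(6 + L))
f(x, c) = (-6 + c)/(2*x) (f(x, c) = (c - 6)/(x + x) = (-6 + c)/((2*x)) = (-6 + c)*(1/(2*x)) = (-6 + c)/(2*x))
-101*(f(R, -5) + v(9)) = -101*((½)*(-6 - 5)/(-9) + (-42 + 9² - 1*9)) = -101*((½)*(-⅑)*(-11) + (-42 + 81 - 9)) = -101*(11/18 + 30) = -101*551/18 = -55651/18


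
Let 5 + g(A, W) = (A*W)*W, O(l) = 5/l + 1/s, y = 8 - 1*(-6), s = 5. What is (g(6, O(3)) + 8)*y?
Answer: 25102/75 ≈ 334.69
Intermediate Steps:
y = 14 (y = 8 + 6 = 14)
O(l) = 1/5 + 5/l (O(l) = 5/l + 1/5 = 1/5 + 5/l)
g(A, W) = -5 + A*W**2 (g(A, W) = -5 + (A*W)*W = -5 + A*W**2)
(g(6, O(3)) + 8)*y = ((-5 + 6*((1/5)*(25 + 3)/3)**2) + 8)*14 = ((-5 + 6*((1/5)*(1/3)*28)**2) + 8)*14 = ((-5 + 6*(28/15)**2) + 8)*14 = ((-5 + 6*(784/225)) + 8)*14 = ((-5 + 1568/75) + 8)*14 = (1193/75 + 8)*14 = (1793/75)*14 = 25102/75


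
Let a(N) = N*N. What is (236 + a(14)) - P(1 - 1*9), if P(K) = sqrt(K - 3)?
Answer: 432 - I*sqrt(11) ≈ 432.0 - 3.3166*I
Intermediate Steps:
P(K) = sqrt(-3 + K)
a(N) = N**2
(236 + a(14)) - P(1 - 1*9) = (236 + 14**2) - sqrt(-3 + (1 - 1*9)) = (236 + 196) - sqrt(-3 + (1 - 9)) = 432 - sqrt(-3 - 8) = 432 - sqrt(-11) = 432 - I*sqrt(11)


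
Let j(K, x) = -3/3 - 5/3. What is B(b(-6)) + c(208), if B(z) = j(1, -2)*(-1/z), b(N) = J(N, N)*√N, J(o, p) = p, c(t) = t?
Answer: 208 + 2*I*√6/27 ≈ 208.0 + 0.18144*I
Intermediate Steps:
j(K, x) = -8/3 (j(K, x) = -3*⅓ - 5*⅓ = -1 - 5/3 = -8/3)
b(N) = N^(3/2) (b(N) = N*√N = N^(3/2))
B(z) = 8/(3*z) (B(z) = -(-8)/(3*z) = 8/(3*z))
B(b(-6)) + c(208) = 8/(3*((-6)^(3/2))) + 208 = 8/(3*((-6*I*√6))) + 208 = 8*(I*√6/36)/3 + 208 = 2*I*√6/27 + 208 = 208 + 2*I*√6/27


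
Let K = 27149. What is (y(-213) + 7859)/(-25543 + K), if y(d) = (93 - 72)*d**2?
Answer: 43664/73 ≈ 598.14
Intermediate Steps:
y(d) = 21*d**2
(y(-213) + 7859)/(-25543 + K) = (21*(-213)**2 + 7859)/(-25543 + 27149) = (21*45369 + 7859)/1606 = (952749 + 7859)*(1/1606) = 960608*(1/1606) = 43664/73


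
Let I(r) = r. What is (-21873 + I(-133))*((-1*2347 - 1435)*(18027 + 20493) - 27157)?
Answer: 3206489792782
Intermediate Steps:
(-21873 + I(-133))*((-1*2347 - 1435)*(18027 + 20493) - 27157) = (-21873 - 133)*((-1*2347 - 1435)*(18027 + 20493) - 27157) = -22006*((-2347 - 1435)*38520 - 27157) = -22006*(-3782*38520 - 27157) = -22006*(-145682640 - 27157) = -22006*(-145709797) = 3206489792782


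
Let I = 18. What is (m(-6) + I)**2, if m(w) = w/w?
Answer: 361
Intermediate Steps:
m(w) = 1
(m(-6) + I)**2 = (1 + 18)**2 = 19**2 = 361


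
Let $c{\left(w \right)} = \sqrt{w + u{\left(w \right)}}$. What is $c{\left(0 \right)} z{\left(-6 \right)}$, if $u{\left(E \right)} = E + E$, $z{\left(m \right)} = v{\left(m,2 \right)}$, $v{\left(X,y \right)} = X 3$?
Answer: $0$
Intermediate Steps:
$v{\left(X,y \right)} = 3 X$
$z{\left(m \right)} = 3 m$
$u{\left(E \right)} = 2 E$
$c{\left(w \right)} = \sqrt{3} \sqrt{w}$ ($c{\left(w \right)} = \sqrt{w + 2 w} = \sqrt{3 w} = \sqrt{3} \sqrt{w}$)
$c{\left(0 \right)} z{\left(-6 \right)} = \sqrt{3} \sqrt{0} \cdot 3 \left(-6\right) = \sqrt{3} \cdot 0 \left(-18\right) = 0 \left(-18\right) = 0$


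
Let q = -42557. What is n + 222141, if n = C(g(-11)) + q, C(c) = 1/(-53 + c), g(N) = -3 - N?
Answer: 8081279/45 ≈ 1.7958e+5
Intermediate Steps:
n = -1915066/45 (n = 1/(-53 + (-3 - 1*(-11))) - 42557 = 1/(-53 + (-3 + 11)) - 42557 = 1/(-53 + 8) - 42557 = 1/(-45) - 42557 = -1/45 - 42557 = -1915066/45 ≈ -42557.)
n + 222141 = -1915066/45 + 222141 = 8081279/45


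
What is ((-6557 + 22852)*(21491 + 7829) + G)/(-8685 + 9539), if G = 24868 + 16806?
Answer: 238905537/427 ≈ 5.5950e+5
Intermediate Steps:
G = 41674
((-6557 + 22852)*(21491 + 7829) + G)/(-8685 + 9539) = ((-6557 + 22852)*(21491 + 7829) + 41674)/(-8685 + 9539) = (16295*29320 + 41674)/854 = (477769400 + 41674)*(1/854) = 477811074*(1/854) = 238905537/427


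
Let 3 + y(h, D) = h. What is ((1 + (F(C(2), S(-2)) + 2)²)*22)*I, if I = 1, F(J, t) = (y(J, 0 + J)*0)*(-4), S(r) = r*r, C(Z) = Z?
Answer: 110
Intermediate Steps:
y(h, D) = -3 + h
S(r) = r²
F(J, t) = 0 (F(J, t) = ((-3 + J)*0)*(-4) = 0*(-4) = 0)
((1 + (F(C(2), S(-2)) + 2)²)*22)*I = ((1 + (0 + 2)²)*22)*1 = ((1 + 2²)*22)*1 = ((1 + 4)*22)*1 = (5*22)*1 = 110*1 = 110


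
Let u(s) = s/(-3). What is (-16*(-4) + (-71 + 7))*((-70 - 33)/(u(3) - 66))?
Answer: 0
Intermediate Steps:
u(s) = -s/3 (u(s) = s*(-⅓) = -s/3)
(-16*(-4) + (-71 + 7))*((-70 - 33)/(u(3) - 66)) = (-16*(-4) + (-71 + 7))*((-70 - 33)/(-⅓*3 - 66)) = (64 - 64)*(-103/(-1 - 66)) = 0*(-103/(-67)) = 0*(-103*(-1/67)) = 0*(103/67) = 0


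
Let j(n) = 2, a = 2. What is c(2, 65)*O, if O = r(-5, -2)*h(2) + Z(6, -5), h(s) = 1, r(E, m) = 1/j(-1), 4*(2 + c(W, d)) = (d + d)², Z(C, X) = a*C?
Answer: 105575/2 ≈ 52788.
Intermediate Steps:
Z(C, X) = 2*C
c(W, d) = -2 + d² (c(W, d) = -2 + (d + d)²/4 = -2 + (2*d)²/4 = -2 + (4*d²)/4 = -2 + d²)
r(E, m) = ½ (r(E, m) = 1/2 = ½)
O = 25/2 (O = (½)*1 + 2*6 = ½ + 12 = 25/2 ≈ 12.500)
c(2, 65)*O = (-2 + 65²)*(25/2) = (-2 + 4225)*(25/2) = 4223*(25/2) = 105575/2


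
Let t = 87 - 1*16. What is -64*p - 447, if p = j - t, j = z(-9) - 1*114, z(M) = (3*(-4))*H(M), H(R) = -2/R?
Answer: 34691/3 ≈ 11564.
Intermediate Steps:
z(M) = 24/M (z(M) = (3*(-4))*(-2/M) = -(-24)/M = 24/M)
t = 71 (t = 87 - 16 = 71)
j = -350/3 (j = 24/(-9) - 1*114 = 24*(-⅑) - 114 = -8/3 - 114 = -350/3 ≈ -116.67)
p = -563/3 (p = -350/3 - 1*71 = -350/3 - 71 = -563/3 ≈ -187.67)
-64*p - 447 = -64*(-563/3) - 447 = 36032/3 - 447 = 34691/3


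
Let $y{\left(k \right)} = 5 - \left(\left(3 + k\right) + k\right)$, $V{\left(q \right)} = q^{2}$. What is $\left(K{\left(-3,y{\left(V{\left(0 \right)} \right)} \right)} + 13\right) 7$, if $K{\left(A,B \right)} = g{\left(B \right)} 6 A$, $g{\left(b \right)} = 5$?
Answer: $-539$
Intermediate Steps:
$y{\left(k \right)} = 2 - 2 k$ ($y{\left(k \right)} = 5 - \left(3 + 2 k\right) = 2 - 2 k$)
$K{\left(A,B \right)} = 30 A$ ($K{\left(A,B \right)} = 5 \cdot 6 A = 30 A$)
$\left(K{\left(-3,y{\left(V{\left(0 \right)} \right)} \right)} + 13\right) 7 = \left(30 \left(-3\right) + 13\right) 7 = \left(-90 + 13\right) 7 = \left(-77\right) 7 = -539$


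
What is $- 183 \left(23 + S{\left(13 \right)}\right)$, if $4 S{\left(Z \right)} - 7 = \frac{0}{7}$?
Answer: $- \frac{18117}{4} \approx -4529.3$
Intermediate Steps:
$S{\left(Z \right)} = \frac{7}{4}$ ($S{\left(Z \right)} = \frac{7}{4} + \frac{0 \cdot \frac{1}{7}}{4} = \frac{7}{4} + \frac{1}{4} \cdot 0 = \frac{7}{4} + 0 = \frac{7}{4}$)
$- 183 \left(23 + S{\left(13 \right)}\right) = - 183 \left(23 + \frac{7}{4}\right) = \left(-183\right) \frac{99}{4} = - \frac{18117}{4}$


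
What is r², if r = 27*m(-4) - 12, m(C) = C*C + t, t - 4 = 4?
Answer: 404496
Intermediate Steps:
t = 8 (t = 4 + 4 = 8)
m(C) = 8 + C² (m(C) = C*C + 8 = C² + 8 = 8 + C²)
r = 636 (r = 27*(8 + (-4)²) - 12 = 27*(8 + 16) - 12 = 27*24 - 12 = 648 - 12 = 636)
r² = 636² = 404496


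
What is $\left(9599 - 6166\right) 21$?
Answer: $72093$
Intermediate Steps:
$\left(9599 - 6166\right) 21 = 3433 \cdot 21 = 72093$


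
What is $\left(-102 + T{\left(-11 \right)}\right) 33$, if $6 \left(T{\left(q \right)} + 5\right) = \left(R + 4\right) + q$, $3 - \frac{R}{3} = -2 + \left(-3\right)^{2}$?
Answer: $- \frac{7271}{2} \approx -3635.5$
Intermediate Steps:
$R = -12$ ($R = 9 - 3 \left(-2 + \left(-3\right)^{2}\right) = 9 - 3 \left(-2 + 9\right) = 9 - 21 = -12$)
$T{\left(q \right)} = - \frac{19}{3} + \frac{q}{6}$ ($T{\left(q \right)} = -5 + \frac{\left(-12 + 4\right) + q}{6} = -5 + \frac{-8 + q}{6} = -5 + \left(- \frac{4}{3} + \frac{q}{6}\right) = - \frac{19}{3} + \frac{q}{6}$)
$\left(-102 + T{\left(-11 \right)}\right) 33 = \left(-102 + \left(- \frac{19}{3} + \frac{1}{6} \left(-11\right)\right)\right) 33 = \left(-102 - \frac{49}{6}\right) 33 = \left(- \frac{661}{6}\right) 33 = - \frac{7271}{2}$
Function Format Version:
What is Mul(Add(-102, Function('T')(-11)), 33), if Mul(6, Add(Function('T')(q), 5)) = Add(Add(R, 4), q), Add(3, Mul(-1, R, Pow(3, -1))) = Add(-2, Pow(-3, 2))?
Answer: Rational(-7271, 2) ≈ -3635.5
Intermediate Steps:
R = -12 (R = Add(9, Mul(-3, Add(-2, Pow(-3, 2)))) = Add(9, Mul(-3, Add(-2, 9))) = Add(9, Mul(-3, 7)) = Add(9, -21) = -12)
Function('T')(q) = Add(Rational(-19, 3), Mul(Rational(1, 6), q)) (Function('T')(q) = Add(-5, Mul(Rational(1, 6), Add(Add(-12, 4), q))) = Add(-5, Mul(Rational(1, 6), Add(-8, q))) = Add(-5, Add(Rational(-4, 3), Mul(Rational(1, 6), q))) = Add(Rational(-19, 3), Mul(Rational(1, 6), q)))
Mul(Add(-102, Function('T')(-11)), 33) = Mul(Add(-102, Add(Rational(-19, 3), Mul(Rational(1, 6), -11))), 33) = Mul(Add(-102, Add(Rational(-19, 3), Rational(-11, 6))), 33) = Mul(Add(-102, Rational(-49, 6)), 33) = Mul(Rational(-661, 6), 33) = Rational(-7271, 2)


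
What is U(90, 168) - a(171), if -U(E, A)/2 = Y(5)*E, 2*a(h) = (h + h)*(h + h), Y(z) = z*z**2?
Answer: -80982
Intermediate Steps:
Y(z) = z**3
a(h) = 2*h**2 (a(h) = ((h + h)*(h + h))/2 = ((2*h)*(2*h))/2 = (4*h**2)/2 = 2*h**2)
U(E, A) = -250*E (U(E, A) = -2*5**3*E = -250*E)
U(90, 168) - a(171) = -250*90 - 2*171**2 = -22500 - 2*29241 = -22500 - 1*58482 = -22500 - 58482 = -80982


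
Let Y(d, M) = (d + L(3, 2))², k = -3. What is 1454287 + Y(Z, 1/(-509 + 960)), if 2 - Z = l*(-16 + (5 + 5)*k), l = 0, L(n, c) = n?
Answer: 1454312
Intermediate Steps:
Z = 2 (Z = 2 - 0*(-16 + (5 + 5)*(-3)) = 2 - 0*(-16 + 10*(-3)) = 2 - 0*(-16 - 30) = 2 - 0*(-46) = 2 - 1*0 = 2 + 0 = 2)
Y(d, M) = (3 + d)² (Y(d, M) = (d + 3)² = (3 + d)²)
1454287 + Y(Z, 1/(-509 + 960)) = 1454287 + (3 + 2)² = 1454287 + 5² = 1454287 + 25 = 1454312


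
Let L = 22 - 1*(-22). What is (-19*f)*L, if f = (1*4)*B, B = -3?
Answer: 10032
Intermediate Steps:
f = -12 (f = (1*4)*(-3) = 4*(-3) = -12)
L = 44 (L = 22 + 22 = 44)
(-19*f)*L = -19*(-12)*44 = 228*44 = 10032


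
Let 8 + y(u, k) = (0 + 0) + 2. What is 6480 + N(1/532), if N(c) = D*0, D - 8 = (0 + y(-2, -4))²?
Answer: 6480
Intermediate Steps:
y(u, k) = -6 (y(u, k) = -8 + ((0 + 0) + 2) = -8 + (0 + 2) = -8 + 2 = -6)
D = 44 (D = 8 + (0 - 6)² = 8 + (-6)² = 8 + 36 = 44)
N(c) = 0 (N(c) = 44*0 = 0)
6480 + N(1/532) = 6480 + 0 = 6480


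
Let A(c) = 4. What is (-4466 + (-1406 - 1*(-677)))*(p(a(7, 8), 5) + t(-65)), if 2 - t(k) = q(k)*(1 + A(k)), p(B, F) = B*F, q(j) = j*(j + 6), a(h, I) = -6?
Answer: 99759585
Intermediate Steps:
q(j) = j*(6 + j)
t(k) = 2 - 5*k*(6 + k) (t(k) = 2 - k*(6 + k)*(1 + 4) = 2 - k*(6 + k)*5 = 2 - 5*k*(6 + k))
(-4466 + (-1406 - 1*(-677)))*(p(a(7, 8), 5) + t(-65)) = (-4466 + (-1406 - 1*(-677)))*(-6*5 + (2 - 5*(-65)*(6 - 65))) = (-4466 + (-1406 + 677))*(-30 + (2 - 5*(-65)*(-59))) = (-4466 - 729)*(-30 + (2 - 19175)) = -5195*(-30 - 19173) = -5195*(-19203) = 99759585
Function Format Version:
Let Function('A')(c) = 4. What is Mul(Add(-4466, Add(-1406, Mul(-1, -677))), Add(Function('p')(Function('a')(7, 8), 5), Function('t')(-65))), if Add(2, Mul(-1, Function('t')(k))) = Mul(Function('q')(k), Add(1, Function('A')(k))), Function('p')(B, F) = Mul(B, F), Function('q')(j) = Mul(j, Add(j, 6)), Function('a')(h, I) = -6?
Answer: 99759585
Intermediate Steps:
Function('q')(j) = Mul(j, Add(6, j))
Function('t')(k) = Add(2, Mul(-5, k, Add(6, k))) (Function('t')(k) = Add(2, Mul(-1, Mul(Mul(k, Add(6, k)), Add(1, 4)))) = Add(2, Mul(-1, Mul(Mul(k, Add(6, k)), 5))) = Add(2, Mul(-1, Mul(5, k, Add(6, k)))) = Add(2, Mul(-5, k, Add(6, k))))
Mul(Add(-4466, Add(-1406, Mul(-1, -677))), Add(Function('p')(Function('a')(7, 8), 5), Function('t')(-65))) = Mul(Add(-4466, Add(-1406, Mul(-1, -677))), Add(Mul(-6, 5), Add(2, Mul(-5, -65, Add(6, -65))))) = Mul(Add(-4466, Add(-1406, 677)), Add(-30, Add(2, Mul(-5, -65, -59)))) = Mul(Add(-4466, -729), Add(-30, Add(2, -19175))) = Mul(-5195, Add(-30, -19173)) = Mul(-5195, -19203) = 99759585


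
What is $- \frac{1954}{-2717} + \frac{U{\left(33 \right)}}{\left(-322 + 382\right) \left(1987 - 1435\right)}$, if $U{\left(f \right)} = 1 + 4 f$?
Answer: $\frac{65077841}{89987040} \approx 0.72319$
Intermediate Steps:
$- \frac{1954}{-2717} + \frac{U{\left(33 \right)}}{\left(-322 + 382\right) \left(1987 - 1435\right)} = - \frac{1954}{-2717} + \frac{1 + 4 \cdot 33}{\left(-322 + 382\right) \left(1987 - 1435\right)} = \left(-1954\right) \left(- \frac{1}{2717}\right) + \frac{1 + 132}{60 \cdot 552} = \frac{1954}{2717} + \frac{133}{33120} = \frac{65077841}{89987040}$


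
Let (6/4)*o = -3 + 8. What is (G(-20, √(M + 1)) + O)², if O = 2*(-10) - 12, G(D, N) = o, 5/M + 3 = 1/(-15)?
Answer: 7396/9 ≈ 821.78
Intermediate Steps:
M = -75/46 (M = 5/(-3 + 1/(-15)) = 5/(-3 - 1/15) = 5/(-46/15) = 5*(-15/46) = -75/46 ≈ -1.6304)
o = 10/3 (o = 2*(-3 + 8)/3 = (⅔)*5 = 10/3 ≈ 3.3333)
G(D, N) = 10/3
O = -32 (O = -20 - 12 = -32)
(G(-20, √(M + 1)) + O)² = (10/3 - 32)² = (-86/3)² = 7396/9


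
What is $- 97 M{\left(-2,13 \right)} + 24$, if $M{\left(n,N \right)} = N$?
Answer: $-1237$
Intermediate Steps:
$- 97 M{\left(-2,13 \right)} + 24 = \left(-97\right) 13 + 24 = -1261 + 24 = -1237$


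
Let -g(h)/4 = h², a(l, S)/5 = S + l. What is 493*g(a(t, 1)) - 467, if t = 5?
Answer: -1775267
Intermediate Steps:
a(l, S) = 5*S + 5*l (a(l, S) = 5*(S + l) = 5*S + 5*l)
g(h) = -4*h²
493*g(a(t, 1)) - 467 = 493*(-4*(5*1 + 5*5)²) - 467 = 493*(-4*(5 + 25)²) - 467 = 493*(-4*30²) - 467 = 493*(-4*900) - 467 = 493*(-3600) - 467 = -1774800 - 467 = -1775267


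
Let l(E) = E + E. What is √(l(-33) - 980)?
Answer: I*√1046 ≈ 32.342*I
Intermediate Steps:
l(E) = 2*E
√(l(-33) - 980) = √(2*(-33) - 980) = √(-66 - 980) = √(-1046) = I*√1046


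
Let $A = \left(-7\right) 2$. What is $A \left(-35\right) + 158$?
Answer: $648$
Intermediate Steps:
$A = -14$
$A \left(-35\right) + 158 = \left(-14\right) \left(-35\right) + 158 = 490 + 158 = 648$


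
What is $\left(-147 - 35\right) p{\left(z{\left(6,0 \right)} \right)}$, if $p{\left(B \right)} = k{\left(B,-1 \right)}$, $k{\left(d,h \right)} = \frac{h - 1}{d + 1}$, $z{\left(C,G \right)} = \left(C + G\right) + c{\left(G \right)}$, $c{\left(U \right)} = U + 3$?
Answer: $\frac{182}{5} \approx 36.4$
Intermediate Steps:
$c{\left(U \right)} = 3 + U$
$z{\left(C,G \right)} = 3 + C + 2 G$ ($z{\left(C,G \right)} = \left(C + G\right) + \left(3 + G\right) = 3 + C + 2 G$)
$k{\left(d,h \right)} = \frac{-1 + h}{1 + d}$
$p{\left(B \right)} = - \frac{2}{1 + B}$ ($p{\left(B \right)} = \frac{-1 - 1}{1 + B} = \frac{1}{1 + B} \left(-2\right) = - \frac{2}{1 + B}$)
$\left(-147 - 35\right) p{\left(z{\left(6,0 \right)} \right)} = \left(-147 - 35\right) \left(- \frac{2}{1 + \left(3 + 6 + 2 \cdot 0\right)}\right) = - 182 \left(- \frac{2}{1 + \left(3 + 6 + 0\right)}\right) = - 182 \left(- \frac{2}{1 + 9}\right) = - 182 \left(- \frac{2}{10}\right) = - 182 \left(\left(-2\right) \frac{1}{10}\right) = \left(-182\right) \left(- \frac{1}{5}\right) = \frac{182}{5}$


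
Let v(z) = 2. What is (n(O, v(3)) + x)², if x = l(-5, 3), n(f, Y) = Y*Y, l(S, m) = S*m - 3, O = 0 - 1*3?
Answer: 196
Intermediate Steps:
O = -3 (O = 0 - 3 = -3)
l(S, m) = -3 + S*m
n(f, Y) = Y²
x = -18 (x = -3 - 5*3 = -3 - 15 = -18)
(n(O, v(3)) + x)² = (2² - 18)² = (4 - 18)² = (-14)² = 196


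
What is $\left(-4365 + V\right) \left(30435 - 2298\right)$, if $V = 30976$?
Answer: $748753707$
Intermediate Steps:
$\left(-4365 + V\right) \left(30435 - 2298\right) = \left(-4365 + 30976\right) \left(30435 - 2298\right) = 26611 \cdot 28137 = 748753707$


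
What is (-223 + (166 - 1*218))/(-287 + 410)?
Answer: -275/123 ≈ -2.2358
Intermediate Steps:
(-223 + (166 - 1*218))/(-287 + 410) = (-223 + (166 - 218))/123 = (-223 - 52)*(1/123) = -275*1/123 = -275/123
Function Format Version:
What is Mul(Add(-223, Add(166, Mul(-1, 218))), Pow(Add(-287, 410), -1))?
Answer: Rational(-275, 123) ≈ -2.2358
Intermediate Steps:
Mul(Add(-223, Add(166, Mul(-1, 218))), Pow(Add(-287, 410), -1)) = Mul(Add(-223, Add(166, -218)), Pow(123, -1)) = Mul(Add(-223, -52), Rational(1, 123)) = Mul(-275, Rational(1, 123)) = Rational(-275, 123)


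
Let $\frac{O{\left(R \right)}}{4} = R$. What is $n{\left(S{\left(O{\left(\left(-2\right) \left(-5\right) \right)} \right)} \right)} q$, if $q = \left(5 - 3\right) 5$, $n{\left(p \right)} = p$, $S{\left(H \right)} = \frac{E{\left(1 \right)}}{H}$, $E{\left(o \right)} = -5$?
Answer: $- \frac{5}{4} \approx -1.25$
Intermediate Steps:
$O{\left(R \right)} = 4 R$
$S{\left(H \right)} = - \frac{5}{H}$
$q = 10$ ($q = 2 \cdot 5 = 10$)
$n{\left(S{\left(O{\left(\left(-2\right) \left(-5\right) \right)} \right)} \right)} q = - \frac{5}{4 \left(\left(-2\right) \left(-5\right)\right)} 10 = - \frac{5}{4 \cdot 10} \cdot 10 = - \frac{5}{40} \cdot 10 = \left(-5\right) \frac{1}{40} \cdot 10 = \left(- \frac{1}{8}\right) 10 = - \frac{5}{4}$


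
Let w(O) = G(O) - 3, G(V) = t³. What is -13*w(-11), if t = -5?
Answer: 1664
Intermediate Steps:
G(V) = -125 (G(V) = (-5)³ = -125)
w(O) = -128 (w(O) = -125 - 3 = -128)
-13*w(-11) = -13*(-128) = 1664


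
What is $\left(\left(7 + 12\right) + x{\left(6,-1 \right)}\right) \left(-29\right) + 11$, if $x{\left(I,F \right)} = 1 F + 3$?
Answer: $-598$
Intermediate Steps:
$x{\left(I,F \right)} = 3 + F$ ($x{\left(I,F \right)} = F + 3 = 3 + F$)
$\left(\left(7 + 12\right) + x{\left(6,-1 \right)}\right) \left(-29\right) + 11 = \left(\left(7 + 12\right) + \left(3 - 1\right)\right) \left(-29\right) + 11 = \left(19 + 2\right) \left(-29\right) + 11 = 21 \left(-29\right) + 11 = -609 + 11 = -598$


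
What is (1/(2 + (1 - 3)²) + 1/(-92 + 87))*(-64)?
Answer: 32/15 ≈ 2.1333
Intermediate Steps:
(1/(2 + (1 - 3)²) + 1/(-92 + 87))*(-64) = (1/(2 + (-2)²) + 1/(-5))*(-64) = (1/(2 + 4) - ⅕)*(-64) = (1/6 - ⅕)*(-64) = (1*(⅙) - ⅕)*(-64) = (⅙ - ⅕)*(-64) = -1/30*(-64) = 32/15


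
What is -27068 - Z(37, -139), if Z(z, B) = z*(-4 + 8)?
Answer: -27216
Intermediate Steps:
Z(z, B) = 4*z (Z(z, B) = z*4 = 4*z)
-27068 - Z(37, -139) = -27068 - 4*37 = -27068 - 1*148 = -27068 - 148 = -27216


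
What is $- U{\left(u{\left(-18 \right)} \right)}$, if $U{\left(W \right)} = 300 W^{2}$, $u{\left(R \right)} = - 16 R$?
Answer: $-24883200$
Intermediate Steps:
$- U{\left(u{\left(-18 \right)} \right)} = - 300 \left(\left(-16\right) \left(-18\right)\right)^{2} = - 300 \cdot 288^{2} = - 300 \cdot 82944 = \left(-1\right) 24883200 = -24883200$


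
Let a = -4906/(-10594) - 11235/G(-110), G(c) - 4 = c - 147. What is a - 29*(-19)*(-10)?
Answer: -7324044506/1340141 ≈ -5465.1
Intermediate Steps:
G(c) = -143 + c (G(c) = 4 + (c - 147) = 4 + (-147 + c) = -143 + c)
a = 60132404/1340141 (a = -4906/(-10594) - 11235/(-143 - 110) = -4906*(-1/10594) - 11235/(-253) = 2453/5297 - 11235*(-1/253) = 2453/5297 + 11235/253 = 60132404/1340141 ≈ 44.870)
a - 29*(-19)*(-10) = 60132404/1340141 - 29*(-19)*(-10) = 60132404/1340141 + 551*(-10) = 60132404/1340141 - 5510 = -7324044506/1340141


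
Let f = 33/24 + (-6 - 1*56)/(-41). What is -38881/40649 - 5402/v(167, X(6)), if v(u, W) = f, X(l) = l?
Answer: -72060994851/38494603 ≈ -1872.0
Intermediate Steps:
f = 947/328 (f = 33*(1/24) + (-6 - 56)*(-1/41) = 11/8 - 62*(-1/41) = 11/8 + 62/41 = 947/328 ≈ 2.8872)
v(u, W) = 947/328
-38881/40649 - 5402/v(167, X(6)) = -38881/40649 - 5402/947/328 = -38881*1/40649 - 5402*328/947 = -38881/40649 - 1771856/947 = -72060994851/38494603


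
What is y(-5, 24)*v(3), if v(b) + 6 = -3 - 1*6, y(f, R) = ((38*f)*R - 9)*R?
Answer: 1644840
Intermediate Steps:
y(f, R) = R*(-9 + 38*R*f) (y(f, R) = (38*R*f - 9)*R = (-9 + 38*R*f)*R = R*(-9 + 38*R*f))
v(b) = -15 (v(b) = -6 + (-3 - 1*6) = -6 + (-3 - 6) = -6 - 9 = -15)
y(-5, 24)*v(3) = (24*(-9 + 38*24*(-5)))*(-15) = (24*(-9 - 4560))*(-15) = (24*(-4569))*(-15) = -109656*(-15) = 1644840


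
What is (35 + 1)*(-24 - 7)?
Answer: -1116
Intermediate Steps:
(35 + 1)*(-24 - 7) = 36*(-31) = -1116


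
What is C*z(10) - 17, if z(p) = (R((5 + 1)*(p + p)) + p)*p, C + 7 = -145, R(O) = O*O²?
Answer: -2626575217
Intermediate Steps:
R(O) = O³
C = -152 (C = -7 - 145 = -152)
z(p) = p*(p + 1728*p³) (z(p) = (((5 + 1)*(p + p))³ + p)*p = ((6*(2*p))³ + p)*p = ((12*p)³ + p)*p = (1728*p³ + p)*p = (p + 1728*p³)*p = p*(p + 1728*p³))
C*z(10) - 17 = -152*(10² + 1728*10⁴) - 17 = -152*(100 + 1728*10000) - 17 = -152*(100 + 17280000) - 17 = -152*17280100 - 17 = -2626575200 - 17 = -2626575217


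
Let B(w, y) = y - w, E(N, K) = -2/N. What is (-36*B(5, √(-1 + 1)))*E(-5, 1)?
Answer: 72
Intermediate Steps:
(-36*B(5, √(-1 + 1)))*E(-5, 1) = (-36*(√(-1 + 1) - 1*5))*(-2/(-5)) = (-36*(√0 - 5))*(-2*(-⅕)) = -36*(0 - 5)*(⅖) = -36*(-5)*(⅖) = 180*(⅖) = 72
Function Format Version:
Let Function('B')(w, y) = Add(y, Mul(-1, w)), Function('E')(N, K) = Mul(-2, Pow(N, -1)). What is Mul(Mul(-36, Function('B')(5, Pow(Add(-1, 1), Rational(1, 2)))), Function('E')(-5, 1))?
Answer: 72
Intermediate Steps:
Mul(Mul(-36, Function('B')(5, Pow(Add(-1, 1), Rational(1, 2)))), Function('E')(-5, 1)) = Mul(Mul(-36, Add(Pow(Add(-1, 1), Rational(1, 2)), Mul(-1, 5))), Mul(-2, Pow(-5, -1))) = Mul(Mul(-36, Add(Pow(0, Rational(1, 2)), -5)), Mul(-2, Rational(-1, 5))) = Mul(Mul(-36, Add(0, -5)), Rational(2, 5)) = Mul(Mul(-36, -5), Rational(2, 5)) = Mul(180, Rational(2, 5)) = 72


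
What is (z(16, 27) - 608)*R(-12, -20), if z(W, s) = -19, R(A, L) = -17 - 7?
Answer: 15048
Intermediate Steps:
R(A, L) = -24
(z(16, 27) - 608)*R(-12, -20) = (-19 - 608)*(-24) = -627*(-24) = 15048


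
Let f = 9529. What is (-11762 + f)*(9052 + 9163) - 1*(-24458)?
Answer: -40649637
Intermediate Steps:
(-11762 + f)*(9052 + 9163) - 1*(-24458) = (-11762 + 9529)*(9052 + 9163) - 1*(-24458) = -2233*18215 + 24458 = -40674095 + 24458 = -40649637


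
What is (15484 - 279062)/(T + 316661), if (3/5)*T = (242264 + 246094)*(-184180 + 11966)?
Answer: 263578/140169824359 ≈ 1.8804e-6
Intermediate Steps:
T = -140170141020 (T = 5*((242264 + 246094)*(-184180 + 11966))/3 = 5*(488358*(-172214))/3 = (5/3)*(-84102084612) = -140170141020)
(15484 - 279062)/(T + 316661) = (15484 - 279062)/(-140170141020 + 316661) = -263578/(-140169824359) = -263578*(-1/140169824359) = 263578/140169824359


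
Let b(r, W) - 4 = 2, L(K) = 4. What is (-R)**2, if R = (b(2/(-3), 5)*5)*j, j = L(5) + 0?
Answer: 14400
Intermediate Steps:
b(r, W) = 6 (b(r, W) = 4 + 2 = 6)
j = 4 (j = 4 + 0 = 4)
R = 120 (R = (6*5)*4 = 30*4 = 120)
(-R)**2 = (-1*120)**2 = (-120)**2 = 14400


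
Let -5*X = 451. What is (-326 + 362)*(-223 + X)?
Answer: -56376/5 ≈ -11275.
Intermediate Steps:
X = -451/5 (X = -⅕*451 = -451/5 ≈ -90.200)
(-326 + 362)*(-223 + X) = (-326 + 362)*(-223 - 451/5) = 36*(-1566/5) = -56376/5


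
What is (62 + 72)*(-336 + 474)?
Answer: 18492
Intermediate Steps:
(62 + 72)*(-336 + 474) = 134*138 = 18492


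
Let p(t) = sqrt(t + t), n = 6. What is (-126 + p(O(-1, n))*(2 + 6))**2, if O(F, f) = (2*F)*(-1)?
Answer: 12100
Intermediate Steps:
O(F, f) = -2*F
p(t) = sqrt(2)*sqrt(t) (p(t) = sqrt(2*t) = sqrt(2)*sqrt(t))
(-126 + p(O(-1, n))*(2 + 6))**2 = (-126 + (sqrt(2)*sqrt(-2*(-1)))*(2 + 6))**2 = (-126 + (sqrt(2)*sqrt(2))*8)**2 = (-126 + 2*8)**2 = (-126 + 16)**2 = (-110)**2 = 12100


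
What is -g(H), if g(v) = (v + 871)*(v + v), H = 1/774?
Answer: -674155/299538 ≈ -2.2506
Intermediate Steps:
H = 1/774 ≈ 0.0012920
g(v) = 2*v*(871 + v) (g(v) = (871 + v)*(2*v) = 2*v*(871 + v))
-g(H) = -2*(871 + 1/774)/774 = -2*674155/(774*774) = -1*674155/299538 = -674155/299538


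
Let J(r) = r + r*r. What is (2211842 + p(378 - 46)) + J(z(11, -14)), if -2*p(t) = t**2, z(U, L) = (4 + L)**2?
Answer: 2166830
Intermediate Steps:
J(r) = r + r**2
p(t) = -t**2/2
(2211842 + p(378 - 46)) + J(z(11, -14)) = (2211842 - (378 - 46)**2/2) + (4 - 14)**2*(1 + (4 - 14)**2) = (2211842 - 1/2*332**2) + (-10)**2*(1 + (-10)**2) = (2211842 - 1/2*110224) + 100*(1 + 100) = (2211842 - 55112) + 100*101 = 2156730 + 10100 = 2166830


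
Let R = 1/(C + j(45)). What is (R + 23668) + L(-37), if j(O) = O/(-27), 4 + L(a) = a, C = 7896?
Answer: 559558244/23683 ≈ 23627.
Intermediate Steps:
L(a) = -4 + a
j(O) = -O/27
R = 3/23683 (R = 1/(7896 - 1/27*45) = 1/(7896 - 5/3) = 1/(23683/3) = 3/23683 ≈ 0.00012667)
(R + 23668) + L(-37) = (3/23683 + 23668) + (-4 - 37) = 560529247/23683 - 41 = 559558244/23683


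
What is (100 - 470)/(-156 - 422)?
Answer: 185/289 ≈ 0.64014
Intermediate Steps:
(100 - 470)/(-156 - 422) = -370/(-578) = -370*(-1/578) = 185/289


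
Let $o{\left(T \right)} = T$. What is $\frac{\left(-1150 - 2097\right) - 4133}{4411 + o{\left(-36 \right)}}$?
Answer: $- \frac{1476}{875} \approx -1.6869$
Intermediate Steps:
$\frac{\left(-1150 - 2097\right) - 4133}{4411 + o{\left(-36 \right)}} = \frac{\left(-1150 - 2097\right) - 4133}{4411 - 36} = \frac{-3247 - 4133}{4375} = \left(-7380\right) \frac{1}{4375} = - \frac{1476}{875}$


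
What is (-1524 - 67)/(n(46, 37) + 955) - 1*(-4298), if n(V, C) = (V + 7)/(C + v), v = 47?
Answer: 344879710/80273 ≈ 4296.3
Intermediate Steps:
n(V, C) = (7 + V)/(47 + C) (n(V, C) = (V + 7)/(C + 47) = (7 + V)/(47 + C))
(-1524 - 67)/(n(46, 37) + 955) - 1*(-4298) = (-1524 - 67)/((7 + 46)/(47 + 37) + 955) - 1*(-4298) = -1591/(53/84 + 955) + 4298 = -1591/80273/84 + 4298 = -1591*84/80273 + 4298 = -133644/80273 + 4298 = 344879710/80273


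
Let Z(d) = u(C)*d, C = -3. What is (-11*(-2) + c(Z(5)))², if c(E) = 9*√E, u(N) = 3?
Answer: 1699 + 396*√15 ≈ 3232.7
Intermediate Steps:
Z(d) = 3*d
(-11*(-2) + c(Z(5)))² = (-11*(-2) + 9*√(3*5))² = (22 + 9*√15)²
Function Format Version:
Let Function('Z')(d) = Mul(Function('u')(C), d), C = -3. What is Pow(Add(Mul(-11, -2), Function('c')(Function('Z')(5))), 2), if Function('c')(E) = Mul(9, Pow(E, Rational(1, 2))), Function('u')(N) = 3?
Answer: Add(1699, Mul(396, Pow(15, Rational(1, 2)))) ≈ 3232.7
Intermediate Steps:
Function('Z')(d) = Mul(3, d)
Pow(Add(Mul(-11, -2), Function('c')(Function('Z')(5))), 2) = Pow(Add(Mul(-11, -2), Mul(9, Pow(Mul(3, 5), Rational(1, 2)))), 2) = Pow(Add(22, Mul(9, Pow(15, Rational(1, 2)))), 2)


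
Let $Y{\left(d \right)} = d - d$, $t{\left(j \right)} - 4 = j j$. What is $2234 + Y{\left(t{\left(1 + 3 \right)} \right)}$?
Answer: $2234$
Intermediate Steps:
$t{\left(j \right)} = 4 + j^{2}$ ($t{\left(j \right)} = 4 + j j = 4 + j^{2}$)
$Y{\left(d \right)} = 0$
$2234 + Y{\left(t{\left(1 + 3 \right)} \right)} = 2234 + 0 = 2234$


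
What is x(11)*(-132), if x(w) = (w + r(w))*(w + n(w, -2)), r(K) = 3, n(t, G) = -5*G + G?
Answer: -35112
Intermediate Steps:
n(t, G) = -4*G
x(w) = (3 + w)*(8 + w) (x(w) = (w + 3)*(w - 4*(-2)) = (3 + w)*(w + 8) = (3 + w)*(8 + w))
x(11)*(-132) = (24 + 11**2 + 11*11)*(-132) = (24 + 121 + 121)*(-132) = 266*(-132) = -35112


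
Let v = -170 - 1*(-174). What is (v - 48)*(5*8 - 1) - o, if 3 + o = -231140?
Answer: 229427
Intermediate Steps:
o = -231143 (o = -3 - 231140 = -231143)
v = 4 (v = -170 + 174 = 4)
(v - 48)*(5*8 - 1) - o = (4 - 48)*(5*8 - 1) - 1*(-231143) = -44*(40 - 1) + 231143 = -44*39 + 231143 = -1716 + 231143 = 229427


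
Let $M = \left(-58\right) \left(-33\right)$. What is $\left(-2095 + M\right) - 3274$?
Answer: $-3455$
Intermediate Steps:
$M = 1914$
$\left(-2095 + M\right) - 3274 = \left(-2095 + 1914\right) - 3274 = -181 - 3274 = -3455$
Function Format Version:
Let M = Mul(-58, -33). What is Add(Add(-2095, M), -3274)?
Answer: -3455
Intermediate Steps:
M = 1914
Add(Add(-2095, M), -3274) = Add(Add(-2095, 1914), -3274) = Add(-181, -3274) = -3455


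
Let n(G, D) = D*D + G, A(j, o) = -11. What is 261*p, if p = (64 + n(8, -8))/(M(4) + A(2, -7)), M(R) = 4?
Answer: -35496/7 ≈ -5070.9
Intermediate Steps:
n(G, D) = G + D² (n(G, D) = D² + G = G + D²)
p = -136/7 (p = (64 + (8 + (-8)²))/(4 - 11) = (64 + (8 + 64))/(-7) = (64 + 72)*(-⅐) = 136*(-⅐) = -136/7 ≈ -19.429)
261*p = 261*(-136/7) = -35496/7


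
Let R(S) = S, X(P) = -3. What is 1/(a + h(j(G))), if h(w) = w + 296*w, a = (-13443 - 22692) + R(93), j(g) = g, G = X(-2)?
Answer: -1/36933 ≈ -2.7076e-5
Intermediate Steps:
G = -3
a = -36042 (a = (-13443 - 22692) + 93 = -36135 + 93 = -36042)
h(w) = 297*w
1/(a + h(j(G))) = 1/(-36042 + 297*(-3)) = 1/(-36042 - 891) = 1/(-36933) = -1/36933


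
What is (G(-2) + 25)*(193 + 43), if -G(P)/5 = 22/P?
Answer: 18880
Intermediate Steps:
G(P) = -110/P
(G(-2) + 25)*(193 + 43) = (-110/(-2) + 25)*(193 + 43) = (-110*(-½) + 25)*236 = (55 + 25)*236 = 80*236 = 18880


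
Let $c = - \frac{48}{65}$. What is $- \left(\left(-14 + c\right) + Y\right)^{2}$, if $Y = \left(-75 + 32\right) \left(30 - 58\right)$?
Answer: $- \frac{5975599204}{4225} \approx -1.4143 \cdot 10^{6}$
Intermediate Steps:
$c = - \frac{48}{65}$ ($c = \left(-48\right) \frac{1}{65} = - \frac{48}{65} \approx -0.73846$)
$Y = 1204$ ($Y = \left(-43\right) \left(-28\right) = 1204$)
$- \left(\left(-14 + c\right) + Y\right)^{2} = - \left(\left(-14 - \frac{48}{65}\right) + 1204\right)^{2} = - \left(- \frac{958}{65} + 1204\right)^{2} = - \left(\frac{77302}{65}\right)^{2} = \left(-1\right) \frac{5975599204}{4225} = - \frac{5975599204}{4225}$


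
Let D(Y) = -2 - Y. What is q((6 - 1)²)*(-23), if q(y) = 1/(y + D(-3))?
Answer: -23/26 ≈ -0.88461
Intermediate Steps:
q(y) = 1/(1 + y) (q(y) = 1/(y + (-2 - 1*(-3))) = 1/(y + (-2 + 3)) = 1/(y + 1) = 1/(1 + y))
q((6 - 1)²)*(-23) = -23/(1 + (6 - 1)²) = -23/(1 + 5²) = -23/(1 + 25) = -23/26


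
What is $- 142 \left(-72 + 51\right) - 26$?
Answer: $2956$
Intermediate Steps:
$- 142 \left(-72 + 51\right) - 26 = \left(-142\right) \left(-21\right) - 26 = 2982 - 26 = 2956$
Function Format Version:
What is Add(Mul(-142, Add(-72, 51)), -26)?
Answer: 2956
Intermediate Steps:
Add(Mul(-142, Add(-72, 51)), -26) = Add(Mul(-142, -21), -26) = Add(2982, -26) = 2956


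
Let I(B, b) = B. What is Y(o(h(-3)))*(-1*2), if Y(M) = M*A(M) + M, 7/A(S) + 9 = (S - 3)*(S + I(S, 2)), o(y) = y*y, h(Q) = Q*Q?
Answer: -227412/1403 ≈ -162.09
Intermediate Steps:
h(Q) = Q²
o(y) = y²
A(S) = 7/(-9 + 2*S*(-3 + S)) (A(S) = 7/(-9 + (S - 3)*(S + S)) = 7/(-9 + (-3 + S)*(2*S)) = 7/(-9 + 2*S*(-3 + S)))
Y(M) = M + 7*M/(-9 - 6*M + 2*M²) (Y(M) = M*(7/(-9 - 6*M + 2*M²)) + M = 7*M/(-9 - 6*M + 2*M²) + M = M + 7*M/(-9 - 6*M + 2*M²))
Y(o(h(-3)))*(-1*2) = (2*((-3)²)²*(-1 + (((-3)²)²)² - 3*((-3)²)²)/(-9 - 6*((-3)²)² + 2*(((-3)²)²)²))*(-1*2) = (2*9²*(-1 + (9²)² - 3*9²)/(-9 - 6*9² + 2*(9²)²))*(-2) = (2*81*(-1 + 81² - 3*81)/(-9 - 6*81 + 2*81²))*(-2) = (2*81*(-1 + 6561 - 243)/(-9 - 486 + 2*6561))*(-2) = (2*81*6317/(-9 - 486 + 13122))*(-2) = (2*81*6317/12627)*(-2) = (2*81*(1/12627)*6317)*(-2) = (113706/1403)*(-2) = -227412/1403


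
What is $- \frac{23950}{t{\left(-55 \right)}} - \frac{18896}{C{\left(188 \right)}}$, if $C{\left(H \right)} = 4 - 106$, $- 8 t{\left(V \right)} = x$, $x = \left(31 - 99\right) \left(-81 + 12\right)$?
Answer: $\frac{265204}{1173} \approx 226.09$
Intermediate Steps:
$x = 4692$ ($x = \left(-68\right) \left(-69\right) = 4692$)
$t{\left(V \right)} = - \frac{1173}{2}$ ($t{\left(V \right)} = \left(- \frac{1}{8}\right) 4692 = - \frac{1173}{2}$)
$C{\left(H \right)} = -102$
$- \frac{23950}{t{\left(-55 \right)}} - \frac{18896}{C{\left(188 \right)}} = - \frac{23950}{- \frac{1173}{2}} - \frac{18896}{-102} = \left(-23950\right) \left(- \frac{2}{1173}\right) - - \frac{9448}{51} = \frac{47900}{1173} + \frac{9448}{51} = \frac{265204}{1173}$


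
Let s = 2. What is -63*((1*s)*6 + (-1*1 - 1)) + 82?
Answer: -548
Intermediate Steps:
-63*((1*s)*6 + (-1*1 - 1)) + 82 = -63*((1*2)*6 + (-1*1 - 1)) + 82 = -63*(2*6 + (-1 - 1)) + 82 = -63*(12 - 2) + 82 = -63*10 + 82 = -630 + 82 = -548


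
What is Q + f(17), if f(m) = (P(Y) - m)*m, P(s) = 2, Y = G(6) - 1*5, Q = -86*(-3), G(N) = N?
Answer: 3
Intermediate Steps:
Q = 258
Y = 1 (Y = 6 - 1*5 = 6 - 5 = 1)
f(m) = m*(2 - m) (f(m) = (2 - m)*m = m*(2 - m))
Q + f(17) = 258 + 17*(2 - 1*17) = 258 + 17*(2 - 17) = 258 + 17*(-15) = 258 - 255 = 3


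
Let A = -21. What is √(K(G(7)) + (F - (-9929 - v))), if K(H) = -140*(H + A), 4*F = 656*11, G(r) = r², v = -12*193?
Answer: √5497 ≈ 74.142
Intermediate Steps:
v = -2316
F = 1804 (F = (656*11)/4 = (¼)*7216 = 1804)
K(H) = 2940 - 140*H (K(H) = -140*(H - 21) = -140*(-21 + H) = 2940 - 140*H)
√(K(G(7)) + (F - (-9929 - v))) = √((2940 - 140*7²) + (1804 - (-9929 - 1*(-2316)))) = √((2940 - 140*49) + (1804 - (-9929 + 2316))) = √((2940 - 6860) + (1804 - 1*(-7613))) = √(-3920 + (1804 + 7613)) = √(-3920 + 9417) = √5497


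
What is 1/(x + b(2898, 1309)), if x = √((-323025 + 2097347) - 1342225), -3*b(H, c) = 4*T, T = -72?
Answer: -96/422881 + √432097/422881 ≈ 0.0013274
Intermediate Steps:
b(H, c) = 96 (b(H, c) = -4*(-72)/3 = -⅓*(-288) = 96)
x = √432097 (x = √(1774322 - 1342225) = √432097 ≈ 657.34)
1/(x + b(2898, 1309)) = 1/(√432097 + 96) = 1/(96 + √432097)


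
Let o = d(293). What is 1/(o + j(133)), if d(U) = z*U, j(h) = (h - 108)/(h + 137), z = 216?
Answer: 54/3417557 ≈ 1.5801e-5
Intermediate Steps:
j(h) = (-108 + h)/(137 + h)
d(U) = 216*U
o = 63288 (o = 216*293 = 63288)
1/(o + j(133)) = 1/(63288 + (-108 + 133)/(137 + 133)) = 1/(63288 + 25/270) = 1/(63288 + (1/270)*25) = 1/(63288 + 5/54) = 1/(3417557/54) = 54/3417557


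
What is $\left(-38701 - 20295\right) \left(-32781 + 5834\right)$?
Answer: $1589765212$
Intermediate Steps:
$\left(-38701 - 20295\right) \left(-32781 + 5834\right) = \left(-58996\right) \left(-26947\right) = 1589765212$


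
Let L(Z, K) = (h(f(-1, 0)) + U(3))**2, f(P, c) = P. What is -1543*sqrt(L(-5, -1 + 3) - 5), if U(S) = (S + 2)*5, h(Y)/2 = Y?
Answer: -3086*sqrt(131) ≈ -35321.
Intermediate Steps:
h(Y) = 2*Y
U(S) = 10 + 5*S (U(S) = (2 + S)*5 = 10 + 5*S)
L(Z, K) = 529 (L(Z, K) = (2*(-1) + (10 + 5*3))**2 = (-2 + (10 + 15))**2 = (-2 + 25)**2 = 23**2 = 529)
-1543*sqrt(L(-5, -1 + 3) - 5) = -1543*sqrt(529 - 5) = -3086*sqrt(131)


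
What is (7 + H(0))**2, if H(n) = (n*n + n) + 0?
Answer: 49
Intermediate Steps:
H(n) = n + n**2 (H(n) = (n**2 + n) + 0 = (n + n**2) + 0 = n + n**2)
(7 + H(0))**2 = (7 + 0*(1 + 0))**2 = (7 + 0*1)**2 = (7 + 0)**2 = 7**2 = 49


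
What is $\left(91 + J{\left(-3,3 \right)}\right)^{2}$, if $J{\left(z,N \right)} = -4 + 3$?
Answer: $8100$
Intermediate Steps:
$J{\left(z,N \right)} = -1$
$\left(91 + J{\left(-3,3 \right)}\right)^{2} = \left(91 - 1\right)^{2} = 90^{2} = 8100$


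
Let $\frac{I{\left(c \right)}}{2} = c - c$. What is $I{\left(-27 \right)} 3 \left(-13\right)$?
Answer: $0$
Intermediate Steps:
$I{\left(c \right)} = 0$ ($I{\left(c \right)} = 2 \left(c - c\right) = 2 \cdot 0 = 0$)
$I{\left(-27 \right)} 3 \left(-13\right) = 0 \cdot 3 \left(-13\right) = 0 \left(-39\right) = 0$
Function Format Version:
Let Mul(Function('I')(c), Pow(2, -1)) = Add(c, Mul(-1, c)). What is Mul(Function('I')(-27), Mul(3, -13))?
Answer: 0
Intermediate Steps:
Function('I')(c) = 0 (Function('I')(c) = Mul(2, Add(c, Mul(-1, c))) = Mul(2, 0) = 0)
Mul(Function('I')(-27), Mul(3, -13)) = Mul(0, Mul(3, -13)) = Mul(0, -39) = 0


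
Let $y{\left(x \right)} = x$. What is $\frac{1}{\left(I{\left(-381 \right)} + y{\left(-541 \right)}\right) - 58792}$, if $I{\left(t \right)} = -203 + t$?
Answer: $- \frac{1}{59917} \approx -1.669 \cdot 10^{-5}$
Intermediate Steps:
$\frac{1}{\left(I{\left(-381 \right)} + y{\left(-541 \right)}\right) - 58792} = \frac{1}{\left(\left(-203 - 381\right) - 541\right) - 58792} = \frac{1}{\left(-584 - 541\right) - 58792} = \frac{1}{-1125 - 58792} = \frac{1}{-59917} = - \frac{1}{59917}$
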